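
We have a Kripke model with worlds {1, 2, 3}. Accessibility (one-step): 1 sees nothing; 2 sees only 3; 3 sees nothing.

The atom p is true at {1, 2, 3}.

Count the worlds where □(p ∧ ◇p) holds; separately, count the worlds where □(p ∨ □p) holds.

2 and 3

For □(p ∧ ◇p):
1: no successors, so □(p ∧ ◇p) holds vacuously. ✓
2: successors {3}; p ∧ ◇p there: 3:F. ✗
3: no successors, so □(p ∧ ◇p) holds vacuously. ✓
— 2 worlds.
For □(p ∨ □p):
1: no successors, so □(p ∨ □p) holds vacuously. ✓
2: successors {3}; p ∨ □p there: 3:T. ✓
3: no successors, so □(p ∨ □p) holds vacuously. ✓
— 3 worlds.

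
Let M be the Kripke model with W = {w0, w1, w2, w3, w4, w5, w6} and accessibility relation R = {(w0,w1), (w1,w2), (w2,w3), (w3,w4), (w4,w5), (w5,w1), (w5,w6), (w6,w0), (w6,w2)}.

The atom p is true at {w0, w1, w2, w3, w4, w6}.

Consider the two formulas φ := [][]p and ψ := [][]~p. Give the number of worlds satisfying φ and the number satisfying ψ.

For [][]p:
w0: successors {w1}; []p there: w1:T. ✓
w1: successors {w2}; []p there: w2:T. ✓
w2: successors {w3}; []p there: w3:T. ✓
w3: successors {w4}; []p there: w4:F. ✗
w4: successors {w5}; []p there: w5:T. ✓
w5: successors {w1, w6}; []p there: w1:T, w6:T. ✓
w6: successors {w0, w2}; []p there: w0:T, w2:T. ✓
— 6 worlds.
For [][]~p:
w0: successors {w1}; []~p there: w1:F. ✗
w1: successors {w2}; []~p there: w2:F. ✗
w2: successors {w3}; []~p there: w3:F. ✗
w3: successors {w4}; []~p there: w4:T. ✓
w4: successors {w5}; []~p there: w5:F. ✗
w5: successors {w1, w6}; []~p there: w1:F, w6:F. ✗
w6: successors {w0, w2}; []~p there: w0:F, w2:F. ✗
— 1 world.

6 and 1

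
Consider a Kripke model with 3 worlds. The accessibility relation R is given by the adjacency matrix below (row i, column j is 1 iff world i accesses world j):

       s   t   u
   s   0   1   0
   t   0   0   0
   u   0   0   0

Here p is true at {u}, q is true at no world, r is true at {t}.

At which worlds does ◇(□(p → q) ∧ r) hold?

{s}

s: successors {t}; □(p → q) ∧ r there: t:T. ✓
t: no successors, so ◇(□(p → q) ∧ r) fails. ✗
u: no successors, so ◇(□(p → q) ∧ r) fails. ✗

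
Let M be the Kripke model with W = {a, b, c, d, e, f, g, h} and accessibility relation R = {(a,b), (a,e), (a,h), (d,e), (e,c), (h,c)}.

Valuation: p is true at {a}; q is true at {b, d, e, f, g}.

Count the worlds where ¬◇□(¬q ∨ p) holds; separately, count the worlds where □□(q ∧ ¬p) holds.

For ¬◇□(¬q ∨ p):
a: ◇□(¬q ∨ p) is T. ✗
b: ◇□(¬q ∨ p) is F. ✓
c: ◇□(¬q ∨ p) is F. ✓
d: ◇□(¬q ∨ p) is T. ✗
e: ◇□(¬q ∨ p) is T. ✗
f: ◇□(¬q ∨ p) is F. ✓
g: ◇□(¬q ∨ p) is F. ✓
h: ◇□(¬q ∨ p) is T. ✗
— 4 worlds.
For □□(q ∧ ¬p):
a: successors {b, e, h}; □(q ∧ ¬p) there: b:T, e:F, h:F. ✗
b: no successors, so □□(q ∧ ¬p) holds vacuously. ✓
c: no successors, so □□(q ∧ ¬p) holds vacuously. ✓
d: successors {e}; □(q ∧ ¬p) there: e:F. ✗
e: successors {c}; □(q ∧ ¬p) there: c:T. ✓
f: no successors, so □□(q ∧ ¬p) holds vacuously. ✓
g: no successors, so □□(q ∧ ¬p) holds vacuously. ✓
h: successors {c}; □(q ∧ ¬p) there: c:T. ✓
— 6 worlds.

4 and 6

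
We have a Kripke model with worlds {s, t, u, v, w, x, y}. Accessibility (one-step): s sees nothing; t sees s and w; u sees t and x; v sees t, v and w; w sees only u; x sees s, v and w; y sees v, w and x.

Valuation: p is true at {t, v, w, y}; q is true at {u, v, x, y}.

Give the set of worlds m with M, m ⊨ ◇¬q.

s: no successors, so ◇¬q fails. ✗
t: successors {s, w}; ¬q there: s:T, w:T. ✓
u: successors {t, x}; ¬q there: t:T, x:F. ✓
v: successors {t, v, w}; ¬q there: t:T, v:F, w:T. ✓
w: successors {u}; ¬q there: u:F. ✗
x: successors {s, v, w}; ¬q there: s:T, v:F, w:T. ✓
y: successors {v, w, x}; ¬q there: v:F, w:T, x:F. ✓

{t, u, v, x, y}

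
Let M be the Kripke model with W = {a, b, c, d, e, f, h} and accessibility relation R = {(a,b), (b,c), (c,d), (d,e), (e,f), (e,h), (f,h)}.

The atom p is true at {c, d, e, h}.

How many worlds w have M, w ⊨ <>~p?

a: successors {b}; ~p there: b:T. ✓
b: successors {c}; ~p there: c:F. ✗
c: successors {d}; ~p there: d:F. ✗
d: successors {e}; ~p there: e:F. ✗
e: successors {f, h}; ~p there: f:T, h:F. ✓
f: successors {h}; ~p there: h:F. ✗
h: no successors, so <>~p fails. ✗
Satisfying worlds: {a, e}.

2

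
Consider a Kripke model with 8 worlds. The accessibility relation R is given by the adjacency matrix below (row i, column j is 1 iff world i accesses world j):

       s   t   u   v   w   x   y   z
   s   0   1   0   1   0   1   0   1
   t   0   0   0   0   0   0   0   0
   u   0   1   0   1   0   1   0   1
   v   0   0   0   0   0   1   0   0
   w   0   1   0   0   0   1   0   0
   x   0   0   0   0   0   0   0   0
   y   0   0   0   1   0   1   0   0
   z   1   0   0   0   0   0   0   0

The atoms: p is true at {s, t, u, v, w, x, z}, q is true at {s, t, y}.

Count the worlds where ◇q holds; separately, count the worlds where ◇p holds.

For ◇q:
s: successors {t, v, x, z}; q there: t:T, v:F, x:F, z:F. ✓
t: no successors, so ◇q fails. ✗
u: successors {t, v, x, z}; q there: t:T, v:F, x:F, z:F. ✓
v: successors {x}; q there: x:F. ✗
w: successors {t, x}; q there: t:T, x:F. ✓
x: no successors, so ◇q fails. ✗
y: successors {v, x}; q there: v:F, x:F. ✗
z: successors {s}; q there: s:T. ✓
— 4 worlds.
For ◇p:
s: successors {t, v, x, z}; p there: t:T, v:T, x:T, z:T. ✓
t: no successors, so ◇p fails. ✗
u: successors {t, v, x, z}; p there: t:T, v:T, x:T, z:T. ✓
v: successors {x}; p there: x:T. ✓
w: successors {t, x}; p there: t:T, x:T. ✓
x: no successors, so ◇p fails. ✗
y: successors {v, x}; p there: v:T, x:T. ✓
z: successors {s}; p there: s:T. ✓
— 6 worlds.

4 and 6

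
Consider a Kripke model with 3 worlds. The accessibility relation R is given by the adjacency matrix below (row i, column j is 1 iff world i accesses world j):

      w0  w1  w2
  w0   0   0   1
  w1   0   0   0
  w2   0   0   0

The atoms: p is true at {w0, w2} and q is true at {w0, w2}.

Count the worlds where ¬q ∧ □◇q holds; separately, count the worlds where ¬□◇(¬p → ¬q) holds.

1 and 1

For ¬q ∧ □◇q:
w0: ¬q is F, □◇q is F. ✗
w1: ¬q is T, □◇q is T. ✓
w2: ¬q is F, □◇q is T. ✗
— 1 world.
For ¬□◇(¬p → ¬q):
w0: □◇(¬p → ¬q) is F. ✓
w1: □◇(¬p → ¬q) is T. ✗
w2: □◇(¬p → ¬q) is T. ✗
— 1 world.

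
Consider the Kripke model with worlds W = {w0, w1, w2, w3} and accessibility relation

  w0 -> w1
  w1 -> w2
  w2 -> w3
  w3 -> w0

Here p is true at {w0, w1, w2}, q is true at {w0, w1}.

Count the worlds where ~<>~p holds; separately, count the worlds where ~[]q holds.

For ~<>~p:
w0: <>~p is F. ✓
w1: <>~p is F. ✓
w2: <>~p is T. ✗
w3: <>~p is F. ✓
— 3 worlds.
For ~[]q:
w0: []q is T. ✗
w1: []q is F. ✓
w2: []q is F. ✓
w3: []q is T. ✗
— 2 worlds.

3 and 2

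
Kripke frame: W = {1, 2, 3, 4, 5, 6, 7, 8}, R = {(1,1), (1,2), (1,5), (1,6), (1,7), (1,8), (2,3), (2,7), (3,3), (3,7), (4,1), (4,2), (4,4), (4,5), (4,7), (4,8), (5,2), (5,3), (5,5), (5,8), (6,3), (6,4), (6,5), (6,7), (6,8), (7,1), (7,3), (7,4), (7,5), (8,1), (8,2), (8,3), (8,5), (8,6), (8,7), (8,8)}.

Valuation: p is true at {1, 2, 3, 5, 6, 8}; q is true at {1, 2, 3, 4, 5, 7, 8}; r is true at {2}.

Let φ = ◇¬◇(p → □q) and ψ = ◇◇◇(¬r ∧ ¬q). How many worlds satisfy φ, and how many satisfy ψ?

For ◇¬◇(p → □q):
1: successors {1, 2, 5, 6, 7, 8}; ¬◇(p → □q) there: 1:F, 2:F, 5:F, 6:F, 7:F, 8:F. ✗
2: successors {3, 7}; ¬◇(p → □q) there: 3:F, 7:F. ✗
3: successors {3, 7}; ¬◇(p → □q) there: 3:F, 7:F. ✗
4: successors {1, 2, 4, 5, 7, 8}; ¬◇(p → □q) there: 1:F, 2:F, 4:F, 5:F, 7:F, 8:F. ✗
5: successors {2, 3, 5, 8}; ¬◇(p → □q) there: 2:F, 3:F, 5:F, 8:F. ✗
6: successors {3, 4, 5, 7, 8}; ¬◇(p → □q) there: 3:F, 4:F, 5:F, 7:F, 8:F. ✗
7: successors {1, 3, 4, 5}; ¬◇(p → □q) there: 1:F, 3:F, 4:F, 5:F. ✗
8: successors {1, 2, 3, 5, 6, 7, 8}; ¬◇(p → □q) there: 1:F, 2:F, 3:F, 5:F, 6:F, 7:F, 8:F. ✗
— 0 worlds.
For ◇◇◇(¬r ∧ ¬q):
1: successors {1, 2, 5, 6, 7, 8}; ◇◇(¬r ∧ ¬q) there: 1:T, 2:F, 5:T, 6:T, 7:T, 8:T. ✓
2: successors {3, 7}; ◇◇(¬r ∧ ¬q) there: 3:F, 7:T. ✓
3: successors {3, 7}; ◇◇(¬r ∧ ¬q) there: 3:F, 7:T. ✓
4: successors {1, 2, 4, 5, 7, 8}; ◇◇(¬r ∧ ¬q) there: 1:T, 2:F, 4:T, 5:T, 7:T, 8:T. ✓
5: successors {2, 3, 5, 8}; ◇◇(¬r ∧ ¬q) there: 2:F, 3:F, 5:T, 8:T. ✓
6: successors {3, 4, 5, 7, 8}; ◇◇(¬r ∧ ¬q) there: 3:F, 4:T, 5:T, 7:T, 8:T. ✓
7: successors {1, 3, 4, 5}; ◇◇(¬r ∧ ¬q) there: 1:T, 3:F, 4:T, 5:T. ✓
8: successors {1, 2, 3, 5, 6, 7, 8}; ◇◇(¬r ∧ ¬q) there: 1:T, 2:F, 3:F, 5:T, 6:T, 7:T, 8:T. ✓
— 8 worlds.

0 and 8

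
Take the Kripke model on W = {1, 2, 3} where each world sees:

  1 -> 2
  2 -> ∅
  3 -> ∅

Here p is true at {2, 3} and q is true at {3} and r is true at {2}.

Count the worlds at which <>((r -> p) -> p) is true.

1: successors {2}; (r -> p) -> p there: 2:T. ✓
2: no successors, so <>((r -> p) -> p) fails. ✗
3: no successors, so <>((r -> p) -> p) fails. ✗
Satisfying worlds: {1}.

1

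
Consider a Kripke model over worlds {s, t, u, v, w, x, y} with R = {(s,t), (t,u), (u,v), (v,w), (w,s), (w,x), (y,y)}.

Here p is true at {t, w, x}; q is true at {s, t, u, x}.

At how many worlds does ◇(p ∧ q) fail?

5

s: successors {t}; p ∧ q there: t:T. ✓
t: successors {u}; p ∧ q there: u:F. ✗
u: successors {v}; p ∧ q there: v:F. ✗
v: successors {w}; p ∧ q there: w:F. ✗
w: successors {s, x}; p ∧ q there: s:F, x:T. ✓
x: no successors, so ◇(p ∧ q) fails. ✗
y: successors {y}; p ∧ q there: y:F. ✗
Satisfying worlds: {s, w}.
So ◇(p ∧ q) fails at the other 5 worlds.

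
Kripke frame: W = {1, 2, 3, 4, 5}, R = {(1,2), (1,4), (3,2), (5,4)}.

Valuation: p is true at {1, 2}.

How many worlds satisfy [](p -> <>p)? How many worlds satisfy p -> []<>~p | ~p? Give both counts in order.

3 and 4

For [](p -> <>p):
1: successors {2, 4}; p -> <>p there: 2:F, 4:T. ✗
2: no successors, so [](p -> <>p) holds vacuously. ✓
3: successors {2}; p -> <>p there: 2:F. ✗
4: no successors, so [](p -> <>p) holds vacuously. ✓
5: successors {4}; p -> <>p there: 4:T. ✓
— 3 worlds.
For p -> []<>~p | ~p:
1: p is T, []<>~p | ~p is F. ✗
2: p is T, []<>~p | ~p is T. ✓
3: p is F, []<>~p | ~p is T. ✓
4: p is F, []<>~p | ~p is T. ✓
5: p is F, []<>~p | ~p is T. ✓
— 4 worlds.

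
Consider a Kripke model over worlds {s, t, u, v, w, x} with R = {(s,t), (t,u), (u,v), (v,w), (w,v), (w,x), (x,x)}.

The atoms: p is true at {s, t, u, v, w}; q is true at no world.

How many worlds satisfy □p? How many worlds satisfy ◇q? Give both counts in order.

For □p:
s: successors {t}; p there: t:T. ✓
t: successors {u}; p there: u:T. ✓
u: successors {v}; p there: v:T. ✓
v: successors {w}; p there: w:T. ✓
w: successors {v, x}; p there: v:T, x:F. ✗
x: successors {x}; p there: x:F. ✗
— 4 worlds.
For ◇q:
s: successors {t}; q there: t:F. ✗
t: successors {u}; q there: u:F. ✗
u: successors {v}; q there: v:F. ✗
v: successors {w}; q there: w:F. ✗
w: successors {v, x}; q there: v:F, x:F. ✗
x: successors {x}; q there: x:F. ✗
— 0 worlds.

4 and 0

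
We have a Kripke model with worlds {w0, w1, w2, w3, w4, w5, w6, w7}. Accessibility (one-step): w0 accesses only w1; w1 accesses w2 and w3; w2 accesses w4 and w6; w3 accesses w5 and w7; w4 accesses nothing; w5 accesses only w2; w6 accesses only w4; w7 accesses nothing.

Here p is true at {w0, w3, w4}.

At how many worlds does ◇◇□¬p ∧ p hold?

w0: ◇◇□¬p is T, p is T. ✓
w1: ◇◇□¬p is T, p is F. ✗
w2: ◇◇□¬p is T, p is F. ✗
w3: ◇◇□¬p is F, p is T. ✗
w4: ◇◇□¬p is F, p is T. ✗
w5: ◇◇□¬p is T, p is F. ✗
w6: ◇◇□¬p is F, p is F. ✗
w7: ◇◇□¬p is F, p is F. ✗
Satisfying worlds: {w0}.

1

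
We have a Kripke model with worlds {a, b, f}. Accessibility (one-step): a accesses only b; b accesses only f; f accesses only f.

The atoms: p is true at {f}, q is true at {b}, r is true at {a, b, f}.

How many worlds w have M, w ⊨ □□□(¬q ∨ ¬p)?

3

a: successors {b}; □□(¬q ∨ ¬p) there: b:T. ✓
b: successors {f}; □□(¬q ∨ ¬p) there: f:T. ✓
f: successors {f}; □□(¬q ∨ ¬p) there: f:T. ✓
Satisfying worlds: {a, b, f}.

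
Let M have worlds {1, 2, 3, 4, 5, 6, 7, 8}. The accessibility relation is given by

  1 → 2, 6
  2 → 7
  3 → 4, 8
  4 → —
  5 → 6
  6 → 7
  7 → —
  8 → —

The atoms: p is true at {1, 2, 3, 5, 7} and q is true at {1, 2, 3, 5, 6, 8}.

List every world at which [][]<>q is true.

1: successors {2, 6}; []<>q there: 2:F, 6:F. ✗
2: successors {7}; []<>q there: 7:T. ✓
3: successors {4, 8}; []<>q there: 4:T, 8:T. ✓
4: no successors, so [][]<>q holds vacuously. ✓
5: successors {6}; []<>q there: 6:F. ✗
6: successors {7}; []<>q there: 7:T. ✓
7: no successors, so [][]<>q holds vacuously. ✓
8: no successors, so [][]<>q holds vacuously. ✓

{2, 3, 4, 6, 7, 8}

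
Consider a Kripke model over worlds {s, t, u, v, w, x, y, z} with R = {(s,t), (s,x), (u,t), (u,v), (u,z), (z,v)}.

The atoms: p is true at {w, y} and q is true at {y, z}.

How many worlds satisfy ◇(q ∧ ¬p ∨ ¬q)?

3

s: successors {t, x}; q ∧ ¬p ∨ ¬q there: t:T, x:T. ✓
t: no successors, so ◇(q ∧ ¬p ∨ ¬q) fails. ✗
u: successors {t, v, z}; q ∧ ¬p ∨ ¬q there: t:T, v:T, z:T. ✓
v: no successors, so ◇(q ∧ ¬p ∨ ¬q) fails. ✗
w: no successors, so ◇(q ∧ ¬p ∨ ¬q) fails. ✗
x: no successors, so ◇(q ∧ ¬p ∨ ¬q) fails. ✗
y: no successors, so ◇(q ∧ ¬p ∨ ¬q) fails. ✗
z: successors {v}; q ∧ ¬p ∨ ¬q there: v:T. ✓
Satisfying worlds: {s, u, z}.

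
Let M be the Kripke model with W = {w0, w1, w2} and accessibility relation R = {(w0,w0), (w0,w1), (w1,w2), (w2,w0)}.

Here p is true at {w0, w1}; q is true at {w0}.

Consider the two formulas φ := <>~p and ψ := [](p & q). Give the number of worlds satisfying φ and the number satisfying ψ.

For <>~p:
w0: successors {w0, w1}; ~p there: w0:F, w1:F. ✗
w1: successors {w2}; ~p there: w2:T. ✓
w2: successors {w0}; ~p there: w0:F. ✗
— 1 world.
For [](p & q):
w0: successors {w0, w1}; p & q there: w0:T, w1:F. ✗
w1: successors {w2}; p & q there: w2:F. ✗
w2: successors {w0}; p & q there: w0:T. ✓
— 1 world.

1 and 1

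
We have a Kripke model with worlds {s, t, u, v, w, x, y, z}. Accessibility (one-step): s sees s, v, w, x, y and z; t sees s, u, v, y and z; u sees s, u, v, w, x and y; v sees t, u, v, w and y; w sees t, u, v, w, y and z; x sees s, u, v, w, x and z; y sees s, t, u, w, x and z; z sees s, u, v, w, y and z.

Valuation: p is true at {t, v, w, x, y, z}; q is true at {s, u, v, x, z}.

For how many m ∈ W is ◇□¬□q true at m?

8

s: successors {s, v, w, x, y, z}; □¬□q there: s:T, v:T, w:T, x:T, y:T, z:T. ✓
t: successors {s, u, v, y, z}; □¬□q there: s:T, u:T, v:T, y:T, z:T. ✓
u: successors {s, u, v, w, x, y}; □¬□q there: s:T, u:T, v:T, w:T, x:T, y:T. ✓
v: successors {t, u, v, w, y}; □¬□q there: t:T, u:T, v:T, w:T, y:T. ✓
w: successors {t, u, v, w, y, z}; □¬□q there: t:T, u:T, v:T, w:T, y:T, z:T. ✓
x: successors {s, u, v, w, x, z}; □¬□q there: s:T, u:T, v:T, w:T, x:T, z:T. ✓
y: successors {s, t, u, w, x, z}; □¬□q there: s:T, t:T, u:T, w:T, x:T, z:T. ✓
z: successors {s, u, v, w, y, z}; □¬□q there: s:T, u:T, v:T, w:T, y:T, z:T. ✓
Satisfying worlds: {s, t, u, v, w, x, y, z}.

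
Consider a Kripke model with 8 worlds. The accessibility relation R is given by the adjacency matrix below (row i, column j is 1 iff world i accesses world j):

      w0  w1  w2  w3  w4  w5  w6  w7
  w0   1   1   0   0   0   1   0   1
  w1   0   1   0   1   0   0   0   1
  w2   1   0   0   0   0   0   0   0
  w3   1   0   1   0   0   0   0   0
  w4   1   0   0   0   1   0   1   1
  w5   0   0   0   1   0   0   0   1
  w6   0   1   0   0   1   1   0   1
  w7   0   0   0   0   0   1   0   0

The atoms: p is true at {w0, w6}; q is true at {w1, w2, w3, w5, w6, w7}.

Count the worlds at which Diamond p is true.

w0: successors {w0, w1, w5, w7}; p there: w0:T, w1:F, w5:F, w7:F. ✓
w1: successors {w1, w3, w7}; p there: w1:F, w3:F, w7:F. ✗
w2: successors {w0}; p there: w0:T. ✓
w3: successors {w0, w2}; p there: w0:T, w2:F. ✓
w4: successors {w0, w4, w6, w7}; p there: w0:T, w4:F, w6:T, w7:F. ✓
w5: successors {w3, w7}; p there: w3:F, w7:F. ✗
w6: successors {w1, w4, w5, w7}; p there: w1:F, w4:F, w5:F, w7:F. ✗
w7: successors {w5}; p there: w5:F. ✗
Satisfying worlds: {w0, w2, w3, w4}.

4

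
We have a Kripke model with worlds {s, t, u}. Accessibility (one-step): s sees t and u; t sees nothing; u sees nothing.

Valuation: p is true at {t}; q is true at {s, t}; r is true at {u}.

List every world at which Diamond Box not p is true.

s: successors {t, u}; Box not p there: t:T, u:T. ✓
t: no successors, so Diamond Box not p fails. ✗
u: no successors, so Diamond Box not p fails. ✗

{s}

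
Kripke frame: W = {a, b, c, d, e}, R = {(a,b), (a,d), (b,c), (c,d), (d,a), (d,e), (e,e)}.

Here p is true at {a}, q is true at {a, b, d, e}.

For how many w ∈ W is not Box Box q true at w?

1

a: Box Box q is F. ✓
b: Box Box q is T. ✗
c: Box Box q is T. ✗
d: Box Box q is T. ✗
e: Box Box q is T. ✗
Satisfying worlds: {a}.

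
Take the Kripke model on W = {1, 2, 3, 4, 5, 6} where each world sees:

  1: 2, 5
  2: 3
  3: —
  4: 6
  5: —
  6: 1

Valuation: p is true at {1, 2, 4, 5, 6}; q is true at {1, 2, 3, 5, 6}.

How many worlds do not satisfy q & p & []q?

1: q & p is T, []q is T. ✓
2: q & p is T, []q is T. ✓
3: q & p is F, []q is T. ✗
4: q & p is F, []q is T. ✗
5: q & p is T, []q is T. ✓
6: q & p is T, []q is T. ✓
Satisfying worlds: {1, 2, 5, 6}.
So q & p & []q fails at the other 2 worlds.

2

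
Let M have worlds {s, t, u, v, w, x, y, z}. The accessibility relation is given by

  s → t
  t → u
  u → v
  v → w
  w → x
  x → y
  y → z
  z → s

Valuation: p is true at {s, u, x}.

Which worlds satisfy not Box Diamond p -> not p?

{s, t, v, w, y, z}

s: not Box Diamond p is F, not p is F. ✓
t: not Box Diamond p is T, not p is T. ✓
u: not Box Diamond p is T, not p is F. ✗
v: not Box Diamond p is F, not p is T. ✓
w: not Box Diamond p is T, not p is T. ✓
x: not Box Diamond p is T, not p is F. ✗
y: not Box Diamond p is F, not p is T. ✓
z: not Box Diamond p is T, not p is T. ✓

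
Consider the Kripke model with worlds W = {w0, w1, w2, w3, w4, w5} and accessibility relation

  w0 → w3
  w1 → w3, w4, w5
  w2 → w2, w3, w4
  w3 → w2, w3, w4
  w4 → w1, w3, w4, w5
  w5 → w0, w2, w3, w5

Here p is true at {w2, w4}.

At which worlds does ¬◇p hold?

{w0}

w0: ◇p is F. ✓
w1: ◇p is T. ✗
w2: ◇p is T. ✗
w3: ◇p is T. ✗
w4: ◇p is T. ✗
w5: ◇p is T. ✗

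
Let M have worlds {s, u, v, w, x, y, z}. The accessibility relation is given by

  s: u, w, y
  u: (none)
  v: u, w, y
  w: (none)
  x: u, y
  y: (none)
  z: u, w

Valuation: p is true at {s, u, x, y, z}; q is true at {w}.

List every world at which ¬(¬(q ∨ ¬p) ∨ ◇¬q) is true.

{w}

s: ¬(q ∨ ¬p) ∨ ◇¬q is T. ✗
u: ¬(q ∨ ¬p) ∨ ◇¬q is T. ✗
v: ¬(q ∨ ¬p) ∨ ◇¬q is T. ✗
w: ¬(q ∨ ¬p) ∨ ◇¬q is F. ✓
x: ¬(q ∨ ¬p) ∨ ◇¬q is T. ✗
y: ¬(q ∨ ¬p) ∨ ◇¬q is T. ✗
z: ¬(q ∨ ¬p) ∨ ◇¬q is T. ✗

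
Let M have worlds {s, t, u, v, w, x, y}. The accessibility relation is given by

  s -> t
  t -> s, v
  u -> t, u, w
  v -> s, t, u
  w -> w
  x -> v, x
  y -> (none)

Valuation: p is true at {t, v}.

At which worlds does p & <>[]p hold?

{t, v}

s: p is F, <>[]p is F. ✗
t: p is T, <>[]p is T. ✓
u: p is F, <>[]p is F. ✗
v: p is T, <>[]p is T. ✓
w: p is F, <>[]p is F. ✗
x: p is F, <>[]p is F. ✗
y: p is F, <>[]p is F. ✗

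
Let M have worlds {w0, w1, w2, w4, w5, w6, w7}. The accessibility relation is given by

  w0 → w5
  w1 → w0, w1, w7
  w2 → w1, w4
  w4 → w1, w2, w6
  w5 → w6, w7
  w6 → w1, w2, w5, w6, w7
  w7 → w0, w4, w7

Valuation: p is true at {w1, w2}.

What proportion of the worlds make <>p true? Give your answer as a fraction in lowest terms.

4/7

w0: successors {w5}; p there: w5:F. ✗
w1: successors {w0, w1, w7}; p there: w0:F, w1:T, w7:F. ✓
w2: successors {w1, w4}; p there: w1:T, w4:F. ✓
w4: successors {w1, w2, w6}; p there: w1:T, w2:T, w6:F. ✓
w5: successors {w6, w7}; p there: w6:F, w7:F. ✗
w6: successors {w1, w2, w5, w6, w7}; p there: w1:T, w2:T, w5:F, w6:F, w7:F. ✓
w7: successors {w0, w4, w7}; p there: w0:F, w4:F, w7:F. ✗
That's 4 of 7 worlds, so 4/7.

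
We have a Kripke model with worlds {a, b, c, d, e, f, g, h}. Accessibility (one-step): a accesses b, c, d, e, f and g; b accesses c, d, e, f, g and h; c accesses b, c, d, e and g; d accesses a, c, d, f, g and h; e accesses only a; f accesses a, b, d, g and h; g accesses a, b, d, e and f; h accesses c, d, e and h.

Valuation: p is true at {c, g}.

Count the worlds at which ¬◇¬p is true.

a: ◇¬p is T. ✗
b: ◇¬p is T. ✗
c: ◇¬p is T. ✗
d: ◇¬p is T. ✗
e: ◇¬p is T. ✗
f: ◇¬p is T. ✗
g: ◇¬p is T. ✗
h: ◇¬p is T. ✗
Satisfying worlds: ∅.

0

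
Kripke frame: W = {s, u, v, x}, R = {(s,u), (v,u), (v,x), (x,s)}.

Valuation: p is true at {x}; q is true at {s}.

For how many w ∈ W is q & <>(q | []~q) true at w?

1

s: q is T, <>(q | []~q) is T. ✓
u: q is F, <>(q | []~q) is F. ✗
v: q is F, <>(q | []~q) is T. ✗
x: q is F, <>(q | []~q) is T. ✗
Satisfying worlds: {s}.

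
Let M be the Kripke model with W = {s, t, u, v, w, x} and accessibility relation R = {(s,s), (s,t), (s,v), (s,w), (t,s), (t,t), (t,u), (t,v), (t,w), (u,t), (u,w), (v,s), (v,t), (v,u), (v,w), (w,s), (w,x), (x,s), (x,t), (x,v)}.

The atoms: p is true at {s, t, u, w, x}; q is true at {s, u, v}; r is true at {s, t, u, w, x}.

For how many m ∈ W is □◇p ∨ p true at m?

s: □◇p is T, p is T. ✓
t: □◇p is T, p is T. ✓
u: □◇p is T, p is T. ✓
v: □◇p is T, p is F. ✓
w: □◇p is T, p is T. ✓
x: □◇p is T, p is T. ✓
Satisfying worlds: {s, t, u, v, w, x}.

6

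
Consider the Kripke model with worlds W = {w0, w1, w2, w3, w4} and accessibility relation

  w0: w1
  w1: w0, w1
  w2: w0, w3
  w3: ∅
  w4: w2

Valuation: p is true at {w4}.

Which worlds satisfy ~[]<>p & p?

w0: ~[]<>p is T, p is F. ✗
w1: ~[]<>p is T, p is F. ✗
w2: ~[]<>p is T, p is F. ✗
w3: ~[]<>p is F, p is F. ✗
w4: ~[]<>p is T, p is T. ✓

{w4}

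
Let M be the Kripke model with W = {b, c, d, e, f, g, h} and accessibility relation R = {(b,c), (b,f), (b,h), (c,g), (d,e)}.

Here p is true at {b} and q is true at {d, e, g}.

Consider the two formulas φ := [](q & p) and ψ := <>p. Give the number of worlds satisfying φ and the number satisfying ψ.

4 and 0

For [](q & p):
b: successors {c, f, h}; q & p there: c:F, f:F, h:F. ✗
c: successors {g}; q & p there: g:F. ✗
d: successors {e}; q & p there: e:F. ✗
e: no successors, so [](q & p) holds vacuously. ✓
f: no successors, so [](q & p) holds vacuously. ✓
g: no successors, so [](q & p) holds vacuously. ✓
h: no successors, so [](q & p) holds vacuously. ✓
— 4 worlds.
For <>p:
b: successors {c, f, h}; p there: c:F, f:F, h:F. ✗
c: successors {g}; p there: g:F. ✗
d: successors {e}; p there: e:F. ✗
e: no successors, so <>p fails. ✗
f: no successors, so <>p fails. ✗
g: no successors, so <>p fails. ✗
h: no successors, so <>p fails. ✗
— 0 worlds.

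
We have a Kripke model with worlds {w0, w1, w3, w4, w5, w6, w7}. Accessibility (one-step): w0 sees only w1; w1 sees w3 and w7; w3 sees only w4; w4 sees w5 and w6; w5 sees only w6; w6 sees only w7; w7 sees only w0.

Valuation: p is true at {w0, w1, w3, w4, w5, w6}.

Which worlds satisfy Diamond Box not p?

{w4, w5}

w0: successors {w1}; Box not p there: w1:F. ✗
w1: successors {w3, w7}; Box not p there: w3:F, w7:F. ✗
w3: successors {w4}; Box not p there: w4:F. ✗
w4: successors {w5, w6}; Box not p there: w5:F, w6:T. ✓
w5: successors {w6}; Box not p there: w6:T. ✓
w6: successors {w7}; Box not p there: w7:F. ✗
w7: successors {w0}; Box not p there: w0:F. ✗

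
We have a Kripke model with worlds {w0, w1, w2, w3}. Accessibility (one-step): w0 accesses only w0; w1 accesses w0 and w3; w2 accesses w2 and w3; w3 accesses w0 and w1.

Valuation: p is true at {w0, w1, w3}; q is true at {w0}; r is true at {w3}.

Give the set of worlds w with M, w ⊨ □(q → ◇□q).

w0: successors {w0}; q → ◇□q there: w0:T. ✓
w1: successors {w0, w3}; q → ◇□q there: w0:T, w3:T. ✓
w2: successors {w2, w3}; q → ◇□q there: w2:T, w3:T. ✓
w3: successors {w0, w1}; q → ◇□q there: w0:T, w1:T. ✓

{w0, w1, w2, w3}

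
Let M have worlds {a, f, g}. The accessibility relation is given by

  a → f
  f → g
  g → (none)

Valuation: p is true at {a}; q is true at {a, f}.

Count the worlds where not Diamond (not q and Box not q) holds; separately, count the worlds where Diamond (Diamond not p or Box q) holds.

For not Diamond (not q and Box not q):
a: Diamond (not q and Box not q) is F. ✓
f: Diamond (not q and Box not q) is T. ✗
g: Diamond (not q and Box not q) is F. ✓
— 2 worlds.
For Diamond (Diamond not p or Box q):
a: successors {f}; Diamond not p or Box q there: f:T. ✓
f: successors {g}; Diamond not p or Box q there: g:T. ✓
g: no successors, so Diamond (Diamond not p or Box q) fails. ✗
— 2 worlds.

2 and 2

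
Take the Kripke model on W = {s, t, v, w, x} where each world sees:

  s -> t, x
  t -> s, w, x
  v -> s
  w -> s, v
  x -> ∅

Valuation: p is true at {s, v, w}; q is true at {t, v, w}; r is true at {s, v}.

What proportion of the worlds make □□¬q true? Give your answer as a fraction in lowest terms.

1/5

s: successors {t, x}; □¬q there: t:F, x:T. ✗
t: successors {s, w, x}; □¬q there: s:F, w:F, x:T. ✗
v: successors {s}; □¬q there: s:F. ✗
w: successors {s, v}; □¬q there: s:F, v:T. ✗
x: no successors, so □□¬q holds vacuously. ✓
That's 1 of 5 worlds, so 1/5.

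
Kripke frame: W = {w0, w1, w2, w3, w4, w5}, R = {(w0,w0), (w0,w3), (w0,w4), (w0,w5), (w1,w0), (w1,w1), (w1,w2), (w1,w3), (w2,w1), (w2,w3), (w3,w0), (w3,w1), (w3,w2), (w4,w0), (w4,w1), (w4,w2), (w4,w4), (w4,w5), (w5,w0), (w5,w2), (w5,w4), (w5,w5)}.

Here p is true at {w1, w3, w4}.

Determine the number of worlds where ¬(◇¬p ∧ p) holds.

3

w0: ◇¬p ∧ p is F. ✓
w1: ◇¬p ∧ p is T. ✗
w2: ◇¬p ∧ p is F. ✓
w3: ◇¬p ∧ p is T. ✗
w4: ◇¬p ∧ p is T. ✗
w5: ◇¬p ∧ p is F. ✓
Satisfying worlds: {w0, w2, w5}.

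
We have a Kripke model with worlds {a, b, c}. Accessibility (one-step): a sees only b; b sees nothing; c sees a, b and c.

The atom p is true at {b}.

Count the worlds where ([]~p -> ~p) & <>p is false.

1

a: []~p -> ~p is T, <>p is T. ✓
b: []~p -> ~p is F, <>p is F. ✗
c: []~p -> ~p is T, <>p is T. ✓
Satisfying worlds: {a, c}.
So ([]~p -> ~p) & <>p fails at the other 1 world.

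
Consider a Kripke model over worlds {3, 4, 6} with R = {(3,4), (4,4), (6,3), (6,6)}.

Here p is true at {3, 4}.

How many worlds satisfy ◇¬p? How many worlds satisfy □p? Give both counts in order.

For ◇¬p:
3: successors {4}; ¬p there: 4:F. ✗
4: successors {4}; ¬p there: 4:F. ✗
6: successors {3, 6}; ¬p there: 3:F, 6:T. ✓
— 1 world.
For □p:
3: successors {4}; p there: 4:T. ✓
4: successors {4}; p there: 4:T. ✓
6: successors {3, 6}; p there: 3:T, 6:F. ✗
— 2 worlds.

1 and 2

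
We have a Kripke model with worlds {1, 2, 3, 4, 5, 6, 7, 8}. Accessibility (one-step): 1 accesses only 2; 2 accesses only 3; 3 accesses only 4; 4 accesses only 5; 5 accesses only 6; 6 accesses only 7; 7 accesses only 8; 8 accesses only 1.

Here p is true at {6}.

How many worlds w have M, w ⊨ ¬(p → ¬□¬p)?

1: p → ¬□¬p is T. ✗
2: p → ¬□¬p is T. ✗
3: p → ¬□¬p is T. ✗
4: p → ¬□¬p is T. ✗
5: p → ¬□¬p is T. ✗
6: p → ¬□¬p is F. ✓
7: p → ¬□¬p is T. ✗
8: p → ¬□¬p is T. ✗
Satisfying worlds: {6}.

1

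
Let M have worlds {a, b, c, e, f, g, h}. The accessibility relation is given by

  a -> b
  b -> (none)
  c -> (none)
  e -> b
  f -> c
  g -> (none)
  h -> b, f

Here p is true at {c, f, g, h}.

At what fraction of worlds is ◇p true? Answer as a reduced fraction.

a: successors {b}; p there: b:F. ✗
b: no successors, so ◇p fails. ✗
c: no successors, so ◇p fails. ✗
e: successors {b}; p there: b:F. ✗
f: successors {c}; p there: c:T. ✓
g: no successors, so ◇p fails. ✗
h: successors {b, f}; p there: b:F, f:T. ✓
That's 2 of 7 worlds, so 2/7.

2/7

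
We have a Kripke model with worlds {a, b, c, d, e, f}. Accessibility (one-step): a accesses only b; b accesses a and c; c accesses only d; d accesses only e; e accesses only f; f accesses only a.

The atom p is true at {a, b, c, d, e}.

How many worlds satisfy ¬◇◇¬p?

a: ◇◇¬p is F. ✓
b: ◇◇¬p is F. ✓
c: ◇◇¬p is F. ✓
d: ◇◇¬p is T. ✗
e: ◇◇¬p is F. ✓
f: ◇◇¬p is F. ✓
Satisfying worlds: {a, b, c, e, f}.

5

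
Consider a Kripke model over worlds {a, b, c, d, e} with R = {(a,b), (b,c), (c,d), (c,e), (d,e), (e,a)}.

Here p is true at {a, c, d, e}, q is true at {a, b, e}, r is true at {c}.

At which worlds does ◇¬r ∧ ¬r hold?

a: ◇¬r is T, ¬r is T. ✓
b: ◇¬r is F, ¬r is T. ✗
c: ◇¬r is T, ¬r is F. ✗
d: ◇¬r is T, ¬r is T. ✓
e: ◇¬r is T, ¬r is T. ✓

{a, d, e}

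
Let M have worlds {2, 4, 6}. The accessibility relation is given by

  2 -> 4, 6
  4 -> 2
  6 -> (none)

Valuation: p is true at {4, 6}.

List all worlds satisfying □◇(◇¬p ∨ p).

2: successors {4, 6}; ◇(◇¬p ∨ p) there: 4:F, 6:F. ✗
4: successors {2}; ◇(◇¬p ∨ p) there: 2:T. ✓
6: no successors, so □◇(◇¬p ∨ p) holds vacuously. ✓

{4, 6}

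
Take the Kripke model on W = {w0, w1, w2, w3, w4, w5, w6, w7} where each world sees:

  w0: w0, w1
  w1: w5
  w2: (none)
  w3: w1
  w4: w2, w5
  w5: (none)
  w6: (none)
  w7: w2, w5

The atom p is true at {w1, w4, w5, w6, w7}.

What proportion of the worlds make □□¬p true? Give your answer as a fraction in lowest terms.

3/4

w0: successors {w0, w1}; □¬p there: w0:F, w1:F. ✗
w1: successors {w5}; □¬p there: w5:T. ✓
w2: no successors, so □□¬p holds vacuously. ✓
w3: successors {w1}; □¬p there: w1:F. ✗
w4: successors {w2, w5}; □¬p there: w2:T, w5:T. ✓
w5: no successors, so □□¬p holds vacuously. ✓
w6: no successors, so □□¬p holds vacuously. ✓
w7: successors {w2, w5}; □¬p there: w2:T, w5:T. ✓
That's 6 of 8 worlds, so 6/8 = 3/4.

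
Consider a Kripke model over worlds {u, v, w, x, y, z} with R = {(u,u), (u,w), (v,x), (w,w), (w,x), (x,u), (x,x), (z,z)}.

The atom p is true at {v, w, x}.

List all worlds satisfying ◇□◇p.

u: successors {u, w}; □◇p there: u:T, w:T. ✓
v: successors {x}; □◇p there: x:T. ✓
w: successors {w, x}; □◇p there: w:T, x:T. ✓
x: successors {u, x}; □◇p there: u:T, x:T. ✓
y: no successors, so ◇□◇p fails. ✗
z: successors {z}; □◇p there: z:F. ✗

{u, v, w, x}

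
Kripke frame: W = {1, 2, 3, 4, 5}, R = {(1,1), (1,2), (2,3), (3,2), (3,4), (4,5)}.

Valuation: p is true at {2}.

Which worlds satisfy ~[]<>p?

1: []<>p is F. ✓
2: []<>p is T. ✗
3: []<>p is F. ✓
4: []<>p is F. ✓
5: []<>p is T. ✗

{1, 3, 4}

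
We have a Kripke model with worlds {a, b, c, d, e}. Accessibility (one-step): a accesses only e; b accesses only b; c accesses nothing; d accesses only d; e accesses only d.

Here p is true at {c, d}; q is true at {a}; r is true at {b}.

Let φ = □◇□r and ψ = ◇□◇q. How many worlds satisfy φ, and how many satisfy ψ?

For □◇□r:
a: successors {e}; ◇□r there: e:F. ✗
b: successors {b}; ◇□r there: b:T. ✓
c: no successors, so □◇□r holds vacuously. ✓
d: successors {d}; ◇□r there: d:F. ✗
e: successors {d}; ◇□r there: d:F. ✗
— 2 worlds.
For ◇□◇q:
a: successors {e}; □◇q there: e:F. ✗
b: successors {b}; □◇q there: b:F. ✗
c: no successors, so ◇□◇q fails. ✗
d: successors {d}; □◇q there: d:F. ✗
e: successors {d}; □◇q there: d:F. ✗
— 0 worlds.

2 and 0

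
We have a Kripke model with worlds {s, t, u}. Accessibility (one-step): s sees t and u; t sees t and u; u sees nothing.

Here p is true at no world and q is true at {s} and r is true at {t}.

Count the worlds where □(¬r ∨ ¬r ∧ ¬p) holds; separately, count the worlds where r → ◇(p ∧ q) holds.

1 and 2

For □(¬r ∨ ¬r ∧ ¬p):
s: successors {t, u}; ¬r ∨ ¬r ∧ ¬p there: t:F, u:T. ✗
t: successors {t, u}; ¬r ∨ ¬r ∧ ¬p there: t:F, u:T. ✗
u: no successors, so □(¬r ∨ ¬r ∧ ¬p) holds vacuously. ✓
— 1 world.
For r → ◇(p ∧ q):
s: r is F, ◇(p ∧ q) is F. ✓
t: r is T, ◇(p ∧ q) is F. ✗
u: r is F, ◇(p ∧ q) is F. ✓
— 2 worlds.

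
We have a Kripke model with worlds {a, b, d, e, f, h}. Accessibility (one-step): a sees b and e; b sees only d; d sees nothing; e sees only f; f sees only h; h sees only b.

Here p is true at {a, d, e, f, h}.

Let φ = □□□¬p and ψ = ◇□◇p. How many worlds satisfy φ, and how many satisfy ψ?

4 and 3

For □□□¬p:
a: successors {b, e}; □□¬p there: b:T, e:F. ✗
b: successors {d}; □□¬p there: d:T. ✓
d: no successors, so □□□¬p holds vacuously. ✓
e: successors {f}; □□¬p there: f:T. ✓
f: successors {h}; □□¬p there: h:F. ✗
h: successors {b}; □□¬p there: b:T. ✓
— 4 worlds.
For ◇□◇p:
a: successors {b, e}; □◇p there: b:F, e:T. ✓
b: successors {d}; □◇p there: d:T. ✓
d: no successors, so ◇□◇p fails. ✗
e: successors {f}; □◇p there: f:F. ✗
f: successors {h}; □◇p there: h:T. ✓
h: successors {b}; □◇p there: b:F. ✗
— 3 worlds.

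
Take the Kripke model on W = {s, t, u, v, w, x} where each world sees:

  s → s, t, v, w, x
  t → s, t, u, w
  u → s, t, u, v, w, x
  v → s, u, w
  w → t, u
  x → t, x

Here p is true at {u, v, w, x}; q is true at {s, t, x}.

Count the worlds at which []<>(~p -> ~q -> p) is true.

s: successors {s, t, v, w, x}; <>(~p -> ~q -> p) there: s:T, t:T, v:T, w:T, x:T. ✓
t: successors {s, t, u, w}; <>(~p -> ~q -> p) there: s:T, t:T, u:T, w:T. ✓
u: successors {s, t, u, v, w, x}; <>(~p -> ~q -> p) there: s:T, t:T, u:T, v:T, w:T, x:T. ✓
v: successors {s, u, w}; <>(~p -> ~q -> p) there: s:T, u:T, w:T. ✓
w: successors {t, u}; <>(~p -> ~q -> p) there: t:T, u:T. ✓
x: successors {t, x}; <>(~p -> ~q -> p) there: t:T, x:T. ✓
Satisfying worlds: {s, t, u, v, w, x}.

6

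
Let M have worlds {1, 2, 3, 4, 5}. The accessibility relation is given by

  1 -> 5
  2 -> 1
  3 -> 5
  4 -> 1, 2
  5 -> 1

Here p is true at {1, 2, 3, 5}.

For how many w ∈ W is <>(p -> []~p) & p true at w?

0

1: <>(p -> []~p) is F, p is T. ✗
2: <>(p -> []~p) is F, p is T. ✗
3: <>(p -> []~p) is F, p is T. ✗
4: <>(p -> []~p) is F, p is F. ✗
5: <>(p -> []~p) is F, p is T. ✗
Satisfying worlds: ∅.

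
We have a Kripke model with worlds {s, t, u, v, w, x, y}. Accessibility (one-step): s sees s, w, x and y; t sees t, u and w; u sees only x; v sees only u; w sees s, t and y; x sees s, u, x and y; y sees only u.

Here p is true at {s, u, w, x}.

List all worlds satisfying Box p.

{u, v, y}

s: successors {s, w, x, y}; p there: s:T, w:T, x:T, y:F. ✗
t: successors {t, u, w}; p there: t:F, u:T, w:T. ✗
u: successors {x}; p there: x:T. ✓
v: successors {u}; p there: u:T. ✓
w: successors {s, t, y}; p there: s:T, t:F, y:F. ✗
x: successors {s, u, x, y}; p there: s:T, u:T, x:T, y:F. ✗
y: successors {u}; p there: u:T. ✓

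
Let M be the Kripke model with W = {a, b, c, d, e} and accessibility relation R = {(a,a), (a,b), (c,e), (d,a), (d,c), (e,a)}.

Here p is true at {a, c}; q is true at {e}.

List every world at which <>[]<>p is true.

{a, c, d}

a: successors {a, b}; []<>p there: a:F, b:T. ✓
b: no successors, so <>[]<>p fails. ✗
c: successors {e}; []<>p there: e:T. ✓
d: successors {a, c}; []<>p there: a:F, c:T. ✓
e: successors {a}; []<>p there: a:F. ✗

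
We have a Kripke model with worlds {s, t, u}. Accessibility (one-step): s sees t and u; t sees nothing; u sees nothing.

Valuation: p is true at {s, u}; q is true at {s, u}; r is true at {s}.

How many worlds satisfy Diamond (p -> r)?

1

s: successors {t, u}; p -> r there: t:T, u:F. ✓
t: no successors, so Diamond (p -> r) fails. ✗
u: no successors, so Diamond (p -> r) fails. ✗
Satisfying worlds: {s}.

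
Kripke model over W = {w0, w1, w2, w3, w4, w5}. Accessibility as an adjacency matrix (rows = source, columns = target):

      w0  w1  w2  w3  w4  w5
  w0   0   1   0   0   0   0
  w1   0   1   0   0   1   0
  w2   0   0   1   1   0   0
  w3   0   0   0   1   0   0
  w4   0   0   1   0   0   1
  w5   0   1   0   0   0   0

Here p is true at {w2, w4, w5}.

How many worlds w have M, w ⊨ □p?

1

w0: successors {w1}; p there: w1:F. ✗
w1: successors {w1, w4}; p there: w1:F, w4:T. ✗
w2: successors {w2, w3}; p there: w2:T, w3:F. ✗
w3: successors {w3}; p there: w3:F. ✗
w4: successors {w2, w5}; p there: w2:T, w5:T. ✓
w5: successors {w1}; p there: w1:F. ✗
Satisfying worlds: {w4}.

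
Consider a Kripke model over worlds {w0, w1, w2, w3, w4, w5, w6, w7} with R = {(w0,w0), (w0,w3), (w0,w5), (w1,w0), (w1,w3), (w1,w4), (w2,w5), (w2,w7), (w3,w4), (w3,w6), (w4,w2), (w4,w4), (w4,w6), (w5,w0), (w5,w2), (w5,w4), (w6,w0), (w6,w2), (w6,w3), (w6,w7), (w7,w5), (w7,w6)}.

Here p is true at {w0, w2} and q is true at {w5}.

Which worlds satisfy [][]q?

∅

w0: successors {w0, w3, w5}; []q there: w0:F, w3:F, w5:F. ✗
w1: successors {w0, w3, w4}; []q there: w0:F, w3:F, w4:F. ✗
w2: successors {w5, w7}; []q there: w5:F, w7:F. ✗
w3: successors {w4, w6}; []q there: w4:F, w6:F. ✗
w4: successors {w2, w4, w6}; []q there: w2:F, w4:F, w6:F. ✗
w5: successors {w0, w2, w4}; []q there: w0:F, w2:F, w4:F. ✗
w6: successors {w0, w2, w3, w7}; []q there: w0:F, w2:F, w3:F, w7:F. ✗
w7: successors {w5, w6}; []q there: w5:F, w6:F. ✗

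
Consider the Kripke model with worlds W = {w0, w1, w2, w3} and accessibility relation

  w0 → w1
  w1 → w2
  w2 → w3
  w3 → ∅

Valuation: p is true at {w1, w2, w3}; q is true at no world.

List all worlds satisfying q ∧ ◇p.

w0: q is F, ◇p is T. ✗
w1: q is F, ◇p is T. ✗
w2: q is F, ◇p is T. ✗
w3: q is F, ◇p is F. ✗

∅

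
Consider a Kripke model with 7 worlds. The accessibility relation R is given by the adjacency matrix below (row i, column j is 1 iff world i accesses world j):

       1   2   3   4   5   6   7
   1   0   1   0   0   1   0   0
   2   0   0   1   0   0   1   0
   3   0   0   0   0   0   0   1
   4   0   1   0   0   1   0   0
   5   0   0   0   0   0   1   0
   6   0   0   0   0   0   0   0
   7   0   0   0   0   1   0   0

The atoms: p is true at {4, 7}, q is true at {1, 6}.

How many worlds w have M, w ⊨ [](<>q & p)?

1: successors {2, 5}; <>q & p there: 2:F, 5:F. ✗
2: successors {3, 6}; <>q & p there: 3:F, 6:F. ✗
3: successors {7}; <>q & p there: 7:F. ✗
4: successors {2, 5}; <>q & p there: 2:F, 5:F. ✗
5: successors {6}; <>q & p there: 6:F. ✗
6: no successors, so [](<>q & p) holds vacuously. ✓
7: successors {5}; <>q & p there: 5:F. ✗
Satisfying worlds: {6}.

1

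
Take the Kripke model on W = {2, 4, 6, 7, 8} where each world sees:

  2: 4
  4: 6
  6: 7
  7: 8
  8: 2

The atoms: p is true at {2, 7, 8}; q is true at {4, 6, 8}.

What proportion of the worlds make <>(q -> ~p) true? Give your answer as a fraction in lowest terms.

2: successors {4}; q -> ~p there: 4:T. ✓
4: successors {6}; q -> ~p there: 6:T. ✓
6: successors {7}; q -> ~p there: 7:T. ✓
7: successors {8}; q -> ~p there: 8:F. ✗
8: successors {2}; q -> ~p there: 2:T. ✓
That's 4 of 5 worlds, so 4/5.

4/5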